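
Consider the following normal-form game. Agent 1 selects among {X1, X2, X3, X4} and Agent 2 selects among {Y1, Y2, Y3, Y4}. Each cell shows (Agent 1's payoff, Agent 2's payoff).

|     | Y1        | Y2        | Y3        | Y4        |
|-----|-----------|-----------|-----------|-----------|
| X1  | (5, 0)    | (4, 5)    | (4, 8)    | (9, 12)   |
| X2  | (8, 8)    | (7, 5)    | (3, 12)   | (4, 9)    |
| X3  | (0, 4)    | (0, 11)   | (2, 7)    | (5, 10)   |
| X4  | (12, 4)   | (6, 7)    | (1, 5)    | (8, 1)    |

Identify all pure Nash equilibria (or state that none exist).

(X1, Y4)

A profile is a Nash equilibrium when each player is best-responding to the other.
Agent 1's best responses — vs Y1: X4 (payoff 12); vs Y2: X2 (payoff 7); vs Y3: X1 (payoff 4); vs Y4: X1 (payoff 9).
Agent 2's best responses — vs X1: Y4 (payoff 12); vs X2: Y3 (payoff 12); vs X3: Y2 (payoff 11); vs X4: Y2 (payoff 7).
The only mutual best response is (X1, Y4); neither player gains by switching there.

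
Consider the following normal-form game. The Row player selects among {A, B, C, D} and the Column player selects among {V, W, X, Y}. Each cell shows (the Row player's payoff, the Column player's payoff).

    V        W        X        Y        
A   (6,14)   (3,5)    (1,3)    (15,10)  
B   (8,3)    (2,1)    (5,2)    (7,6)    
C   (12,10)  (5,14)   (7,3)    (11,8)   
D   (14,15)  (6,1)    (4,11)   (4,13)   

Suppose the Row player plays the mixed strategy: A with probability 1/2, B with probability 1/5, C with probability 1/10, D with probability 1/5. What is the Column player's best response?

The Column player's best reply maximizes expected payoff against the mix.
V: (1/2)·14 + (1/5)·3 + (1/10)·10 + (1/5)·15 = 58/5
W: (1/2)·5 + (1/5)·1 + (1/10)·14 + (1/5)·1 = 43/10
X: (1/2)·3 + (1/5)·2 + (1/10)·3 + (1/5)·11 = 22/5
Y: (1/2)·10 + (1/5)·6 + (1/10)·8 + (1/5)·13 = 48/5
Highest expected payoff is 58/5, from V.

V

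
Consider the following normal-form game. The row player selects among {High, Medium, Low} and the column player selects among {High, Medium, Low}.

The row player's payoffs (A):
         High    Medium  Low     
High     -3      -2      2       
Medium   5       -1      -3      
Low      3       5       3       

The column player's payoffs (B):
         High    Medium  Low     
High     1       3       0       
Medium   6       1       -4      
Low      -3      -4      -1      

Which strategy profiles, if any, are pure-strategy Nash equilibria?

(Medium, High) and (Low, Low)

Check mutual best responses: a cell is a NE iff neither player can gain by unilaterally deviating.
The row player's best responses — vs High: Medium (payoff 5); vs Medium: Low (payoff 5); vs Low: Low (payoff 3).
The column player's best responses — vs High: Medium (payoff 3); vs Medium: High (payoff 6); vs Low: Low (payoff -1).
Mutual best responses occur at (Medium, High) and (Low, Low); at each, neither player gains by switching.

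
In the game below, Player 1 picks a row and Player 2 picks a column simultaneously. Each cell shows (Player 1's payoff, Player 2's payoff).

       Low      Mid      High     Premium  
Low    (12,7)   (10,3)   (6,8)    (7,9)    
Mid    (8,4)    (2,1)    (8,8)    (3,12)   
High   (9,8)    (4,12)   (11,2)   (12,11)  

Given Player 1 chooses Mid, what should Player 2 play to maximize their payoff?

With Player 1 fixed at Mid, Player 2's payoffs are: Low → 4, Mid → 1, High → 8, Premium → 12.
The maximum is 12, achieved by Premium.

Premium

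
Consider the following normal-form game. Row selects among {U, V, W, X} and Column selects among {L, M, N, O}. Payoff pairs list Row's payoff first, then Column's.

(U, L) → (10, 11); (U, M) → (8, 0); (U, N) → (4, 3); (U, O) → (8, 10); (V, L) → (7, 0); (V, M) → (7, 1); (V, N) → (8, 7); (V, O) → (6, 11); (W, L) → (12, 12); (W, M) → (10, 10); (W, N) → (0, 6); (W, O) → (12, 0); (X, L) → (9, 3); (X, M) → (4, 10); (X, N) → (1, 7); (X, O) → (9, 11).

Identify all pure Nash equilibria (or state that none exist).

(W, L)

A profile is a Nash equilibrium when each player is best-responding to the other.
Row's best responses — vs L: W (payoff 12); vs M: W (payoff 10); vs N: V (payoff 8); vs O: W (payoff 12).
Column's best responses — vs U: L (payoff 11); vs V: O (payoff 11); vs W: L (payoff 12); vs X: O (payoff 11).
The only mutual best response is (W, L); neither player gains by switching there.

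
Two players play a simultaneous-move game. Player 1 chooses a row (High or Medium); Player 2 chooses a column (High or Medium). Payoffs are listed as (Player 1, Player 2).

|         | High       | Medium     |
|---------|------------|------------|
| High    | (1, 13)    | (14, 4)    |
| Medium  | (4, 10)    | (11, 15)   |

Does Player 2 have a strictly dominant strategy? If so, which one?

A strategy is strictly dominant if it gives Player 2 a strictly higher payoff than every other strategy, against every choice by the opponent.
High is not dominant: against Medium, Medium gives 15 > 10.
Medium is not dominant: against High, High gives 13 > 4.
No single strategy is best against every opponent action.

None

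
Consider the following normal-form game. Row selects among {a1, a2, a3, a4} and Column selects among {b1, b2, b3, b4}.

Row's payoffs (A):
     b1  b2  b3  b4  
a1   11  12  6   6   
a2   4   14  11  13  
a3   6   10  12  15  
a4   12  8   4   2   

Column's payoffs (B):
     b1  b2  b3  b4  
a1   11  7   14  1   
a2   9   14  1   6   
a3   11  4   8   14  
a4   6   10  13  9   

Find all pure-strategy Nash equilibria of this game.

(a2, b2) and (a3, b4)

Find each player's best response to every opponent strategy; NE are the intersections.
Row's best responses — vs b1: a4 (payoff 12); vs b2: a2 (payoff 14); vs b3: a3 (payoff 12); vs b4: a3 (payoff 15).
Column's best responses — vs a1: b3 (payoff 14); vs a2: b2 (payoff 14); vs a3: b4 (payoff 14); vs a4: b3 (payoff 13).
Mutual best responses occur at (a2, b2) and (a3, b4); at each, neither player gains by switching.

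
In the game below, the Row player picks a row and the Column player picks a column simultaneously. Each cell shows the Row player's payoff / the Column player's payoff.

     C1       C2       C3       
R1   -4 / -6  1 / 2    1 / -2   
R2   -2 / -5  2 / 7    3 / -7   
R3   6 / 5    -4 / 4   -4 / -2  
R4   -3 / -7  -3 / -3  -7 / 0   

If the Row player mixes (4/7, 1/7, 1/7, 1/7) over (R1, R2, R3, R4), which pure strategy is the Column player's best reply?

Compute the Column player's expected payoff from each pure strategy against the given mix.
C1: (4/7)·(-6) + (1/7)·(-5) + (1/7)·5 + (1/7)·(-7) = -31/7
C2: (4/7)·2 + (1/7)·7 + (1/7)·4 + (1/7)·(-3) = 16/7
C3: (4/7)·(-2) + (1/7)·(-7) + (1/7)·(-2) + (1/7)·0 = -17/7
Highest expected payoff is 16/7, from C2.

C2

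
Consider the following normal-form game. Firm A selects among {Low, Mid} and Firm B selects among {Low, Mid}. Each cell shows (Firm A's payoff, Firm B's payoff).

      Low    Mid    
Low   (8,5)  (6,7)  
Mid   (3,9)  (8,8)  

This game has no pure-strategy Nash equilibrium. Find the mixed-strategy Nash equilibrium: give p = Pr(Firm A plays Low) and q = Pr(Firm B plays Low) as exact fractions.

Each player's mixing probability is pinned down by making the *other* player indifferent.
Firm B indifferent between Low and Mid: p·5 + (1−p)·9 = p·7 + (1−p)·8 ⟹ 9 + (-4)p = 8 + (-1)p ⟹ p = 1/3.
Firm A indifferent between Low and Mid: q·8 + (1−q)·6 = q·3 + (1−q)·8 ⟹ 6 + 2q = 8 + (-5)q ⟹ q = 2/7.

p = 1/3, q = 2/7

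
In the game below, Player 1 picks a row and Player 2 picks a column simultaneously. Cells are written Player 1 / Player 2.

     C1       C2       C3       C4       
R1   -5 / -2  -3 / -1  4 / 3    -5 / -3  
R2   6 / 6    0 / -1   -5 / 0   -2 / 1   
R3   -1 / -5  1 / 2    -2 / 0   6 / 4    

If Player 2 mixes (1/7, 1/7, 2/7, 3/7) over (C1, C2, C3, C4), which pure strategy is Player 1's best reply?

R3

Compute Player 1's expected payoff from each pure strategy against the given mix.
R1: (1/7)·(-5) + (1/7)·(-3) + (2/7)·4 + (3/7)·(-5) = -15/7
R2: (1/7)·6 + (1/7)·0 + (2/7)·(-5) + (3/7)·(-2) = -10/7
R3: (1/7)·(-1) + (1/7)·1 + (2/7)·(-2) + (3/7)·6 = 2
Highest expected payoff is 2, from R3.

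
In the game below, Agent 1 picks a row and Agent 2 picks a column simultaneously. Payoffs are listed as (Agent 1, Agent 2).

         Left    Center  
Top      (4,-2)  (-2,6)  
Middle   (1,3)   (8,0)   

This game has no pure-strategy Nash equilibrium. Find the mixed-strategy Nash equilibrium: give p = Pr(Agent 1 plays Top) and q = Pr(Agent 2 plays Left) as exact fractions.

p = 3/11, q = 10/13

Each player's mixing probability is pinned down by making the *other* player indifferent.
Agent 2 indifferent between Left and Center: p·(-2) + (1−p)·3 = p·6 + (1−p)·0 ⟹ 3 + (-5)p = 0 + 6p ⟹ p = 3/11.
Agent 1 indifferent between Top and Middle: q·4 + (1−q)·(-2) = q·1 + (1−q)·8 ⟹ (-2) + 6q = 8 + (-7)q ⟹ q = 10/13.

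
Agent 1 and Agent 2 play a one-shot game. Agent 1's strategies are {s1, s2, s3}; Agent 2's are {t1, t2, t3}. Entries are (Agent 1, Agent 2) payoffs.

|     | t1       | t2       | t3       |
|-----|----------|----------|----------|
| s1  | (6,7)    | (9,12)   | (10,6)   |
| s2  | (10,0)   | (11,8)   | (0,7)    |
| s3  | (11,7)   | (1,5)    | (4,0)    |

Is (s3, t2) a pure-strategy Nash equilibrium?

Holding Agent 2 at t2: Agent 1 gets 1 from s3 but could get 11 by switching to s2. Agent 1 has a profitable deviation.

No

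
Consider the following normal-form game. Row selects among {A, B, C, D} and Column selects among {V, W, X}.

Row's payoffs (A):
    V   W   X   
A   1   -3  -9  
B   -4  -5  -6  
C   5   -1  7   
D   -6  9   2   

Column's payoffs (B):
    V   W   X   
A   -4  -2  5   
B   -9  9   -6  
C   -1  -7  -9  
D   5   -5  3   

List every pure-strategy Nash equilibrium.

(C, V)

Find each player's best response to every opponent strategy; NE are the intersections.
Row's best responses — vs V: C (payoff 5); vs W: D (payoff 9); vs X: C (payoff 7).
Column's best responses — vs A: X (payoff 5); vs B: W (payoff 9); vs C: V (payoff -1); vs D: V (payoff 5).
The only mutual best response is (C, V); neither player gains by switching there.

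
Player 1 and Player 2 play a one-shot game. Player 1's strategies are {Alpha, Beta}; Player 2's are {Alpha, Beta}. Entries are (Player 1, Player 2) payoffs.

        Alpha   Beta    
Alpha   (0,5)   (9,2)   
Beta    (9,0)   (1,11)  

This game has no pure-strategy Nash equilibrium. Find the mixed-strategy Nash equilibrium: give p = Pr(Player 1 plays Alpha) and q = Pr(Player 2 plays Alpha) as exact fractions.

In a mixed NE each player is indifferent between their pure strategies, so the opponent's mix sets the indifference.
Player 2 indifferent between Alpha and Beta: p·5 + (1−p)·0 = p·2 + (1−p)·11 ⟹ 0 + 5p = 11 + (-9)p ⟹ p = 11/14.
Player 1 indifferent between Alpha and Beta: q·0 + (1−q)·9 = q·9 + (1−q)·1 ⟹ 9 + (-9)q = 1 + 8q ⟹ q = 8/17.

p = 11/14, q = 8/17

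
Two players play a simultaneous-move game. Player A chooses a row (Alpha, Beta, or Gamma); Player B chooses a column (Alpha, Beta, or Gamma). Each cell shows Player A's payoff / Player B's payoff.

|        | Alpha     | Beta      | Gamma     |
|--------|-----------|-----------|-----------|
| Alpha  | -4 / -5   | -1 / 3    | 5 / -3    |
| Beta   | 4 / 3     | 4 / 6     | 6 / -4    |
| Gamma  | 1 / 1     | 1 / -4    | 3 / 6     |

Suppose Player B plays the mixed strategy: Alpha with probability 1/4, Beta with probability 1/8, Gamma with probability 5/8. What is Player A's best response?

Compute Player A's expected payoff from each pure strategy against the given mix.
Alpha: (1/4)·(-4) + (1/8)·(-1) + (5/8)·5 = 2
Beta: (1/4)·4 + (1/8)·4 + (5/8)·6 = 21/4
Gamma: (1/4)·1 + (1/8)·1 + (5/8)·3 = 9/4
Highest expected payoff is 21/4, from Beta.

Beta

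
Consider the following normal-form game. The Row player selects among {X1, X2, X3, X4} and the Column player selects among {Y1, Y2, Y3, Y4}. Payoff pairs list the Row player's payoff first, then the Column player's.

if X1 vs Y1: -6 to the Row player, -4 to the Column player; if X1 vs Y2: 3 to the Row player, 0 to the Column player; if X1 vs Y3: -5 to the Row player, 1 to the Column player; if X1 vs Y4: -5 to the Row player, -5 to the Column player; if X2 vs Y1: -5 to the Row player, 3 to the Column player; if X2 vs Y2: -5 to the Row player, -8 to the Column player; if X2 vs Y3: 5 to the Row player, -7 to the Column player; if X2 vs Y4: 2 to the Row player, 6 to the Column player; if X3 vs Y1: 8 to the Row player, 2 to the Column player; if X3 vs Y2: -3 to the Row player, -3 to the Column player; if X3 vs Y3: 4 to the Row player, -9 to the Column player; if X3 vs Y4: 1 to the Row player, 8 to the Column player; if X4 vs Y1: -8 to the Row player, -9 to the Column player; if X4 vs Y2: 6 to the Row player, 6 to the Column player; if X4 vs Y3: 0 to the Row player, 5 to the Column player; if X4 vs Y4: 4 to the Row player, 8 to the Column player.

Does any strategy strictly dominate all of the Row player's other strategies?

Check whether one of the Row player's strategies beats all alternatives regardless of what the opponent does.
X1 is not dominant: against Y1, X2 gives -5 > -6.
X2 is not dominant: against Y1, X3 gives 8 > -5.
X3 is not dominant: against Y2, X1 gives 3 > -3.
X4 is not dominant: against Y1, X1 gives -6 > -8.
No single strategy is best against every opponent action.

No strictly dominant strategy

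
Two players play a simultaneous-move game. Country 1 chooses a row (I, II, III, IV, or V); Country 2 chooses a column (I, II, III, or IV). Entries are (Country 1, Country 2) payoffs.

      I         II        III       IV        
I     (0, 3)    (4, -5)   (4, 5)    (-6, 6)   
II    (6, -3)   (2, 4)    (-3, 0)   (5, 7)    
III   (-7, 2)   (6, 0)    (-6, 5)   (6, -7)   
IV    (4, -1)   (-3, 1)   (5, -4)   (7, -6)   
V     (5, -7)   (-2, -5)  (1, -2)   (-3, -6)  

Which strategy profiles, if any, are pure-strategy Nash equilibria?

Check mutual best responses: a cell is a NE iff neither player can gain by unilaterally deviating.
Country 1's best responses — vs I: II (payoff 6); vs II: III (payoff 6); vs III: IV (payoff 5); vs IV: IV (payoff 7).
Country 2's best responses — vs I: IV (payoff 6); vs II: IV (payoff 7); vs III: III (payoff 5); vs IV: II (payoff 1); vs V: III (payoff -2).
No cell has both players best-responding. For instance, Country 1's best reply to II is III, but against III Country 2 prefers III over II.

No pure-strategy Nash equilibrium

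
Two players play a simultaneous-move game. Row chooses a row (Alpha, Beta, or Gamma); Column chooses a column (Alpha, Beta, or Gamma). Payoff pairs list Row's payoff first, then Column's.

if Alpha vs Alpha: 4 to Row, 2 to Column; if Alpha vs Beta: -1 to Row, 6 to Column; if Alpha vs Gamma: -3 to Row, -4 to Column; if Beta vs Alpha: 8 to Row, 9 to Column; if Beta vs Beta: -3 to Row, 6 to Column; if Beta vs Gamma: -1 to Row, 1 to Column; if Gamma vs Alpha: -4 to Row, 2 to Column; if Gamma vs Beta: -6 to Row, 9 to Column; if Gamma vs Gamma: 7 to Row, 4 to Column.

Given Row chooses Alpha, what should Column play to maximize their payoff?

With Row fixed at Alpha, Column's payoffs are: Alpha → 2, Beta → 6, Gamma → -4.
The maximum is 6, achieved by Beta.

Beta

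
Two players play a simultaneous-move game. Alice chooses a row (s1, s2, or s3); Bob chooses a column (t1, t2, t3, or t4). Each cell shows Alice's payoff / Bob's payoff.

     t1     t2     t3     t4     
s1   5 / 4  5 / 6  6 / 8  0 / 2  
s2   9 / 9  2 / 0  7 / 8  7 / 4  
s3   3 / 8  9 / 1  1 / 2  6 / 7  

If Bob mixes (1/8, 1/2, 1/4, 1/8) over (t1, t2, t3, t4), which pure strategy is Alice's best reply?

Compute Alice's expected payoff from each pure strategy against the given mix.
s1: (1/8)·5 + (1/2)·5 + (1/4)·6 + (1/8)·0 = 37/8
s2: (1/8)·9 + (1/2)·2 + (1/4)·7 + (1/8)·7 = 19/4
s3: (1/8)·3 + (1/2)·9 + (1/4)·1 + (1/8)·6 = 47/8
Highest expected payoff is 47/8, from s3.

s3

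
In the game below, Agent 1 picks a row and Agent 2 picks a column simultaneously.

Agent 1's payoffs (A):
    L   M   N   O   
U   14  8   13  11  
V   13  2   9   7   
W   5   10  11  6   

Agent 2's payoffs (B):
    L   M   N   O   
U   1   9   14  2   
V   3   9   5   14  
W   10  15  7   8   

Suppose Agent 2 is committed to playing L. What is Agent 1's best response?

With Agent 2 fixed at L, Agent 1's payoffs are: U → 14, V → 13, W → 5.
The maximum is 14, achieved by U.

U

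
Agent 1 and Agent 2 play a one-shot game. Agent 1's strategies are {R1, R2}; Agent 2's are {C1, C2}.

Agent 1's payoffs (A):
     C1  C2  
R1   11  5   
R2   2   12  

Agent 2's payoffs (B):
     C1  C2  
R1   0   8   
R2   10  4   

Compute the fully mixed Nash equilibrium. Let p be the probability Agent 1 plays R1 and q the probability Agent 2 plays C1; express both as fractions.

In a mixed NE each player is indifferent between their pure strategies, so the opponent's mix sets the indifference.
Agent 2 indifferent between C1 and C2: p·0 + (1−p)·10 = p·8 + (1−p)·4 ⟹ 10 + (-10)p = 4 + 4p ⟹ p = 3/7.
Agent 1 indifferent between R1 and R2: q·11 + (1−q)·5 = q·2 + (1−q)·12 ⟹ 5 + 6q = 12 + (-10)q ⟹ q = 7/16.

p = 3/7, q = 7/16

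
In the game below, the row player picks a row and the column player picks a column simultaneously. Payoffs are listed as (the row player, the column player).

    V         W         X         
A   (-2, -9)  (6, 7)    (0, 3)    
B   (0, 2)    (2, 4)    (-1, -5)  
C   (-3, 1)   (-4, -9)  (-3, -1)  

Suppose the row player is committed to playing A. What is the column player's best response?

W

With the row player fixed at A, the column player's payoffs are: V → -9, W → 7, X → 3.
The maximum is 7, achieved by W.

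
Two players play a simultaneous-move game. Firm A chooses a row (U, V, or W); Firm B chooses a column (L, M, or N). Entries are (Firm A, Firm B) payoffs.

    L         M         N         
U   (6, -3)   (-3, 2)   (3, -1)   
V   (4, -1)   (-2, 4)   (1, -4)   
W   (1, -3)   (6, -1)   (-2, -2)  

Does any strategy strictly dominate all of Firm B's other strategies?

Check whether one of Firm B's strategies beats all alternatives regardless of what the opponent does.
M strictly dominates: vs U: 2 > each of {-3, -1}; vs V: 4 > each of {-1, -4}; vs W: -1 > each of {-3, -2}.

M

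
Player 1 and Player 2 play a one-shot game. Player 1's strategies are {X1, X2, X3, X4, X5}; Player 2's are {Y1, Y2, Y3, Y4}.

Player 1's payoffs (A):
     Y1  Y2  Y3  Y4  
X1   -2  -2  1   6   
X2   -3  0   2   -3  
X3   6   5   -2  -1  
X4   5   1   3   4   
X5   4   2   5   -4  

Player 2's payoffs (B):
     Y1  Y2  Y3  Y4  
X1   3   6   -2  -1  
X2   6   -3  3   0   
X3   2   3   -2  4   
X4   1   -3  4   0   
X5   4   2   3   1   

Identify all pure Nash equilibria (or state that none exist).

None

A profile is a Nash equilibrium when each player is best-responding to the other.
Player 1's best responses — vs Y1: X3 (payoff 6); vs Y2: X3 (payoff 5); vs Y3: X5 (payoff 5); vs Y4: X1 (payoff 6).
Player 2's best responses — vs X1: Y2 (payoff 6); vs X2: Y1 (payoff 6); vs X3: Y4 (payoff 4); vs X4: Y3 (payoff 4); vs X5: Y1 (payoff 4).
No cell has both players best-responding. For instance, Player 1's best reply to Y4 is X1, but against X1 Player 2 prefers Y2 over Y4.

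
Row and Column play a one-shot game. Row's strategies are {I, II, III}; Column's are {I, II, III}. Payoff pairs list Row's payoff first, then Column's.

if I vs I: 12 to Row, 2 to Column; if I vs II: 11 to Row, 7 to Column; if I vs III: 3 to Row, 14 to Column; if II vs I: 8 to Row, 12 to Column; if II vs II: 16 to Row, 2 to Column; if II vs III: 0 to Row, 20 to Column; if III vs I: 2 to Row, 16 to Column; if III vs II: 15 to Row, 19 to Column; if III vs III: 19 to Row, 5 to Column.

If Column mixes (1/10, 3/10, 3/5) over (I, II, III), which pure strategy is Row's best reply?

III

Row's best reply maximizes expected payoff against the mix.
I: (1/10)·12 + (3/10)·11 + (3/5)·3 = 63/10
II: (1/10)·8 + (3/10)·16 + (3/5)·0 = 28/5
III: (1/10)·2 + (3/10)·15 + (3/5)·19 = 161/10
Highest expected payoff is 161/10, from III.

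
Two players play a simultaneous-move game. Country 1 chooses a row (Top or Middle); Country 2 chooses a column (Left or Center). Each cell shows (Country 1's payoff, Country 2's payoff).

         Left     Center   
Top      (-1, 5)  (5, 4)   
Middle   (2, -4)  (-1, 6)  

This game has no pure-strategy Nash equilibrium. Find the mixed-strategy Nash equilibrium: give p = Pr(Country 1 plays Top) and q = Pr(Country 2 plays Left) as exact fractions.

Each player's mixing probability is pinned down by making the *other* player indifferent.
Country 2 indifferent between Left and Center: p·5 + (1−p)·(-4) = p·4 + (1−p)·6 ⟹ (-4) + 9p = 6 + (-2)p ⟹ p = 10/11.
Country 1 indifferent between Top and Middle: q·(-1) + (1−q)·5 = q·2 + (1−q)·(-1) ⟹ 5 + (-6)q = (-1) + 3q ⟹ q = 2/3.

p = 10/11, q = 2/3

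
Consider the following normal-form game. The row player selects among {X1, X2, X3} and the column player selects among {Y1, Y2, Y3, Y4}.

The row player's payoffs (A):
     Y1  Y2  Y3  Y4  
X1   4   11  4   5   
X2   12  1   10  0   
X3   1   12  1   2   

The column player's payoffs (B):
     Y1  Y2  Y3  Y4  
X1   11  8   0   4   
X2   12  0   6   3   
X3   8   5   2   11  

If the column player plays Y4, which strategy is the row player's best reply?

With the column player fixed at Y4, the row player's payoffs are: X1 → 5, X2 → 0, X3 → 2.
The maximum is 5, achieved by X1.

X1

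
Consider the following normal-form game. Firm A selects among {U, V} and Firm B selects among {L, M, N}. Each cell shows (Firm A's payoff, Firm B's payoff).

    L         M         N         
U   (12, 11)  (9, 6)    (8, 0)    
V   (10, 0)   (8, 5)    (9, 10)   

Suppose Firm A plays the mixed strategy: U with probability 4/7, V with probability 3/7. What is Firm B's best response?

Firm B's best reply maximizes expected payoff against the mix.
L: (4/7)·11 + (3/7)·0 = 44/7
M: (4/7)·6 + (3/7)·5 = 39/7
N: (4/7)·0 + (3/7)·10 = 30/7
Highest expected payoff is 44/7, from L.

L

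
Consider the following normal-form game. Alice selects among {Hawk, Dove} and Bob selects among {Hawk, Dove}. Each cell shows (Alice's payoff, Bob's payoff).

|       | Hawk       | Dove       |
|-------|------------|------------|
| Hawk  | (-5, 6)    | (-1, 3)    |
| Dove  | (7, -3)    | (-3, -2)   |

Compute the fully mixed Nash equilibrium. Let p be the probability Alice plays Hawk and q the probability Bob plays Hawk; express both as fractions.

p = 1/4, q = 1/7

Each player's mixing probability is pinned down by making the *other* player indifferent.
Bob indifferent between Hawk and Dove: p·6 + (1−p)·(-3) = p·3 + (1−p)·(-2) ⟹ (-3) + 9p = (-2) + 5p ⟹ p = 1/4.
Alice indifferent between Hawk and Dove: q·(-5) + (1−q)·(-1) = q·7 + (1−q)·(-3) ⟹ (-1) + (-4)q = (-3) + 10q ⟹ q = 1/7.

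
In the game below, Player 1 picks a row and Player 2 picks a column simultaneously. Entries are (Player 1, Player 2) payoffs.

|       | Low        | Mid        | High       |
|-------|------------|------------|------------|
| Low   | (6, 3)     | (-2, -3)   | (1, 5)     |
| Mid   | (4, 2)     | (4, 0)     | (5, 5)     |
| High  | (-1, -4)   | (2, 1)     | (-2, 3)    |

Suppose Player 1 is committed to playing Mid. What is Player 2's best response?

With Player 1 fixed at Mid, Player 2's payoffs are: Low → 2, Mid → 0, High → 5.
The maximum is 5, achieved by High.

High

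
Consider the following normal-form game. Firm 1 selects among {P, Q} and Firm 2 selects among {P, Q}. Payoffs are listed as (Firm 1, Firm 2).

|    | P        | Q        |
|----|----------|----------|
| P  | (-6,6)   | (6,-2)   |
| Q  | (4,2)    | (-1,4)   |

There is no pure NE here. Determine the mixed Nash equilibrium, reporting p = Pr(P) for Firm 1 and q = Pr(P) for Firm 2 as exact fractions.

p = 1/5, q = 7/17

In a mixed NE each player is indifferent between their pure strategies, so the opponent's mix sets the indifference.
Firm 2 indifferent between P and Q: p·6 + (1−p)·2 = p·(-2) + (1−p)·4 ⟹ 2 + 4p = 4 + (-6)p ⟹ p = 1/5.
Firm 1 indifferent between P and Q: q·(-6) + (1−q)·6 = q·4 + (1−q)·(-1) ⟹ 6 + (-12)q = (-1) + 5q ⟹ q = 7/17.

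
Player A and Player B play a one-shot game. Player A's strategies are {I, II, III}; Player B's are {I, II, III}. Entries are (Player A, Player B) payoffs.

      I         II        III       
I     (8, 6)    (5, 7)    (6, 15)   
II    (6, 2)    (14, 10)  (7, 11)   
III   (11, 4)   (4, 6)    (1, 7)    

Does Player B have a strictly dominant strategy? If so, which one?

III

Check whether one of Player B's strategies beats all alternatives regardless of what the opponent does.
III strictly dominates: vs I: 15 > each of {6, 7}; vs II: 11 > each of {2, 10}; vs III: 7 > each of {4, 6}.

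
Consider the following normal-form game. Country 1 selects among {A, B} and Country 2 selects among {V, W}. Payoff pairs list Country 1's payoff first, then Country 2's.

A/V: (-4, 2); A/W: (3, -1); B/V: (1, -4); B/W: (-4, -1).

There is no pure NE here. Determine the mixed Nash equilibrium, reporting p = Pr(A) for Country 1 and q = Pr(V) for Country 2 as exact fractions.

p = 1/2, q = 7/12

Each player's mixing probability is pinned down by making the *other* player indifferent.
Country 2 indifferent between V and W: p·2 + (1−p)·(-4) = p·(-1) + (1−p)·(-1) ⟹ (-4) + 6p = (-1) + 0p ⟹ p = 1/2.
Country 1 indifferent between A and B: q·(-4) + (1−q)·3 = q·1 + (1−q)·(-4) ⟹ 3 + (-7)q = (-4) + 5q ⟹ q = 7/12.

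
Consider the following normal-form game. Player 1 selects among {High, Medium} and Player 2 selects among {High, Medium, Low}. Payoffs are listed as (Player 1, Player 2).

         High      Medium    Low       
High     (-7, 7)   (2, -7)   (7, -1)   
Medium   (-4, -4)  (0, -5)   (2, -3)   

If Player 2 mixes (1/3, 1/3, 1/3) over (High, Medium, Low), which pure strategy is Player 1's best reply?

High

Compute Player 1's expected payoff from each pure strategy against the given mix.
High: (1/3)·(-7) + (1/3)·2 + (1/3)·7 = 2/3
Medium: (1/3)·(-4) + (1/3)·0 + (1/3)·2 = -2/3
Highest expected payoff is 2/3, from High.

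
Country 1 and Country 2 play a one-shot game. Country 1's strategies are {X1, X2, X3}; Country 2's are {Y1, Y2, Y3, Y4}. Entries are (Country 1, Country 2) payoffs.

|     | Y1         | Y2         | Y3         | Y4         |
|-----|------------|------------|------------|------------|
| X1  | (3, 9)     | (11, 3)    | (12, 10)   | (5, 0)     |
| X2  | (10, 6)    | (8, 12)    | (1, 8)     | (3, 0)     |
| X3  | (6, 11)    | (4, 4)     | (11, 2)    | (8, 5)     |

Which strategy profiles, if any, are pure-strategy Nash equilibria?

Find each player's best response to every opponent strategy; NE are the intersections.
Country 1's best responses — vs Y1: X2 (payoff 10); vs Y2: X1 (payoff 11); vs Y3: X1 (payoff 12); vs Y4: X3 (payoff 8).
Country 2's best responses — vs X1: Y3 (payoff 10); vs X2: Y2 (payoff 12); vs X3: Y1 (payoff 11).
The only mutual best response is (X1, Y3); neither player gains by switching there.

(X1, Y3)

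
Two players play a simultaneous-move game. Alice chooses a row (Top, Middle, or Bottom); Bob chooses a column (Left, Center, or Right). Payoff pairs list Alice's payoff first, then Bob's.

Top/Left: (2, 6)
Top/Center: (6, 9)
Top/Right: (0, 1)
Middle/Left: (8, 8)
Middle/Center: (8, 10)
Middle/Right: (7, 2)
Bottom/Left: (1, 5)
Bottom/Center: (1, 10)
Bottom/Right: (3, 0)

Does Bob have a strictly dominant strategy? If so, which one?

Center

Check whether one of Bob's strategies beats all alternatives regardless of what the opponent does.
Center strictly dominates: vs Top: 9 > each of {6, 1}; vs Middle: 10 > each of {8, 2}; vs Bottom: 10 > each of {5, 0}.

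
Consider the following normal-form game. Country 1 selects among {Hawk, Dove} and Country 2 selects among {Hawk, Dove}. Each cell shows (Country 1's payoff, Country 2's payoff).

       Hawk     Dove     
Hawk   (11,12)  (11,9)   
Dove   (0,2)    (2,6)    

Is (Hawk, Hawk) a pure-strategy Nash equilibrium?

Holding Country 2 at Hawk: Country 1 gets 11 from Hawk, versus 0 from Dove. No profitable deviation for Country 1.
Holding Country 1 at Hawk: Country 2 gets 12 from Hawk, versus 9 from Dove. No profitable deviation for Country 2 either.

Yes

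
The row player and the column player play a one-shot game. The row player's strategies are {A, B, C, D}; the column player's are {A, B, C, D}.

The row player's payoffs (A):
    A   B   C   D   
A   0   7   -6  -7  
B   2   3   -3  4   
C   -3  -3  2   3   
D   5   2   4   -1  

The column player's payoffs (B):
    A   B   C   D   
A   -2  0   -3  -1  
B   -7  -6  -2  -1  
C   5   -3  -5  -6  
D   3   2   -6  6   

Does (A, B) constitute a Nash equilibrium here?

Yes

Holding the column player at B: the row player gets 7 from A, versus 3 from B, -3 from C, 2 from D. No profitable deviation for the row player.
Holding the row player at A: the column player gets 0 from B, versus -2 from A, -3 from C, -1 from D. No profitable deviation for the column player either.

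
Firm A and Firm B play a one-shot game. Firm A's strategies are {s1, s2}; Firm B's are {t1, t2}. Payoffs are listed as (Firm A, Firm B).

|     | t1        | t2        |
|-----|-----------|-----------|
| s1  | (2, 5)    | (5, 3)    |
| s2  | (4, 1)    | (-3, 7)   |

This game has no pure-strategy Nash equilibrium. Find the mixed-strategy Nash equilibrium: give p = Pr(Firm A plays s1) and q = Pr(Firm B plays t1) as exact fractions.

p = 3/4, q = 4/5

Each player's mixing probability is pinned down by making the *other* player indifferent.
Firm B indifferent between t1 and t2: p·5 + (1−p)·1 = p·3 + (1−p)·7 ⟹ 1 + 4p = 7 + (-4)p ⟹ p = 3/4.
Firm A indifferent between s1 and s2: q·2 + (1−q)·5 = q·4 + (1−q)·(-3) ⟹ 5 + (-3)q = (-3) + 7q ⟹ q = 4/5.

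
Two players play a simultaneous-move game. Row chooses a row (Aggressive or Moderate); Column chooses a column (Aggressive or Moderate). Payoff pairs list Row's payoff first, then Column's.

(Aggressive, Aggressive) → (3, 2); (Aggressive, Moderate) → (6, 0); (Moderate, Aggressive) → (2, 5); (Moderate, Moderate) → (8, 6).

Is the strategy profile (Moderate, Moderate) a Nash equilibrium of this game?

Holding Column at Moderate: Row gets 8 from Moderate, versus 6 from Aggressive. No profitable deviation for Row.
Holding Row at Moderate: Column gets 6 from Moderate, versus 5 from Aggressive. No profitable deviation for Column either.

Yes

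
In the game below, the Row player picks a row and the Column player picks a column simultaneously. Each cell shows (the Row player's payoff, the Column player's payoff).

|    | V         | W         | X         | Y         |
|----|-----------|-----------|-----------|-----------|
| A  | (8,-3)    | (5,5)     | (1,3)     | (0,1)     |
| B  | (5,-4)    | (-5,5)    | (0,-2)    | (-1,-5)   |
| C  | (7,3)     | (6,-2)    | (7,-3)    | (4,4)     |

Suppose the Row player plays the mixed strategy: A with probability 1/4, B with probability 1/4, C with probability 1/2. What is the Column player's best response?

Compute the Column player's expected payoff from each pure strategy against the given mix.
V: (1/4)·(-3) + (1/4)·(-4) + (1/2)·3 = -1/4
W: (1/4)·5 + (1/4)·5 + (1/2)·(-2) = 3/2
X: (1/4)·3 + (1/4)·(-2) + (1/2)·(-3) = -5/4
Y: (1/4)·1 + (1/4)·(-5) + (1/2)·4 = 1
Highest expected payoff is 3/2, from W.

W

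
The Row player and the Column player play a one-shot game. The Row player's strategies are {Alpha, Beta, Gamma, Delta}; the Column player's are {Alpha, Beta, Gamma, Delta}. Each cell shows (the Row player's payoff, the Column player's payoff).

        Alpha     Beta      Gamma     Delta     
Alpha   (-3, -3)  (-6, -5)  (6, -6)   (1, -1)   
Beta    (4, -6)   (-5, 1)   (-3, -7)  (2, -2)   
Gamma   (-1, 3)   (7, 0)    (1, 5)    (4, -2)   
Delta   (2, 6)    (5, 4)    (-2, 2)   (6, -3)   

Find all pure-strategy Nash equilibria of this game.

None

A profile is a Nash equilibrium when each player is best-responding to the other.
The Row player's best responses — vs Alpha: Beta (payoff 4); vs Beta: Gamma (payoff 7); vs Gamma: Alpha (payoff 6); vs Delta: Delta (payoff 6).
The Column player's best responses — vs Alpha: Delta (payoff -1); vs Beta: Beta (payoff 1); vs Gamma: Gamma (payoff 5); vs Delta: Alpha (payoff 6).
No cell has both players best-responding. For instance, the Row player's best reply to Beta is Gamma, but against Gamma the Column player prefers Gamma over Beta.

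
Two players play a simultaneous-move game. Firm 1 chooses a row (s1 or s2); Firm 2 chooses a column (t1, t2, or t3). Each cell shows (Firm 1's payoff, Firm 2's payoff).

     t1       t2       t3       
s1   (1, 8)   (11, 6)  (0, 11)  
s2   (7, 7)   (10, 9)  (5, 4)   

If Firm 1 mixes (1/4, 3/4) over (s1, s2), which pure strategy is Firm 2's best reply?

Firm 2's best reply maximizes expected payoff against the mix.
t1: (1/4)·8 + (3/4)·7 = 29/4
t2: (1/4)·6 + (3/4)·9 = 33/4
t3: (1/4)·11 + (3/4)·4 = 23/4
Highest expected payoff is 33/4, from t2.

t2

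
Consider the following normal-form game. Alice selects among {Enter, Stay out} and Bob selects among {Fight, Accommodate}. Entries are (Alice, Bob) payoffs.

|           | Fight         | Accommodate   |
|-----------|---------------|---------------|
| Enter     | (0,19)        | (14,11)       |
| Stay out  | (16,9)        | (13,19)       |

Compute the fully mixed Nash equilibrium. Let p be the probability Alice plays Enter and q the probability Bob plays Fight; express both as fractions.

p = 5/9, q = 1/17

In a mixed NE each player is indifferent between their pure strategies, so the opponent's mix sets the indifference.
Bob indifferent between Fight and Accommodate: p·19 + (1−p)·9 = p·11 + (1−p)·19 ⟹ 9 + 10p = 19 + (-8)p ⟹ p = 5/9.
Alice indifferent between Enter and Stay out: q·0 + (1−q)·14 = q·16 + (1−q)·13 ⟹ 14 + (-14)q = 13 + 3q ⟹ q = 1/17.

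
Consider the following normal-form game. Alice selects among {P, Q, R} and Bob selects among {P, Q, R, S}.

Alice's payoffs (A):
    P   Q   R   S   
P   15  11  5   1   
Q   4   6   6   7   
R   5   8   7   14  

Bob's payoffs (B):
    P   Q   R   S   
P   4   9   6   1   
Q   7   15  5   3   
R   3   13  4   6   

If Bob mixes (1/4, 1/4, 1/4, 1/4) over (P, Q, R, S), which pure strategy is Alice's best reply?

R

Alice's best reply maximizes expected payoff against the mix.
P: (1/4)·15 + (1/4)·11 + (1/4)·5 + (1/4)·1 = 8
Q: (1/4)·4 + (1/4)·6 + (1/4)·6 + (1/4)·7 = 23/4
R: (1/4)·5 + (1/4)·8 + (1/4)·7 + (1/4)·14 = 17/2
Highest expected payoff is 17/2, from R.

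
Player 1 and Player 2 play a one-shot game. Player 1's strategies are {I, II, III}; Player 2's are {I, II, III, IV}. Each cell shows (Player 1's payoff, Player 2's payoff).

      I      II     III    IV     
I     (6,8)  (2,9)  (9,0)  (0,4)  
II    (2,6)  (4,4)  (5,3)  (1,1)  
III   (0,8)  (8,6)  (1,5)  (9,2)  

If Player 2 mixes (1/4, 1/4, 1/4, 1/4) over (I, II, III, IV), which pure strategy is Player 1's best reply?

Compute Player 1's expected payoff from each pure strategy against the given mix.
I: (1/4)·6 + (1/4)·2 + (1/4)·9 + (1/4)·0 = 17/4
II: (1/4)·2 + (1/4)·4 + (1/4)·5 + (1/4)·1 = 3
III: (1/4)·0 + (1/4)·8 + (1/4)·1 + (1/4)·9 = 9/2
Highest expected payoff is 9/2, from III.

III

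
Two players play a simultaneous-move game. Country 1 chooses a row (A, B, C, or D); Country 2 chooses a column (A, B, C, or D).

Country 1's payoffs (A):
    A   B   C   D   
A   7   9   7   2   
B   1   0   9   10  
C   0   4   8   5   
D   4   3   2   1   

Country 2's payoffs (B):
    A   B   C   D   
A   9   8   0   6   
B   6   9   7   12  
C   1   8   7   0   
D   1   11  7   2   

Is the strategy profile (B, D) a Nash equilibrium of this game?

Holding Country 2 at D: Country 1 gets 10 from B, versus 2 from A, 5 from C, 1 from D. No profitable deviation for Country 1.
Holding Country 1 at B: Country 2 gets 12 from D, versus 6 from A, 9 from B, 7 from C. No profitable deviation for Country 2 either.

Yes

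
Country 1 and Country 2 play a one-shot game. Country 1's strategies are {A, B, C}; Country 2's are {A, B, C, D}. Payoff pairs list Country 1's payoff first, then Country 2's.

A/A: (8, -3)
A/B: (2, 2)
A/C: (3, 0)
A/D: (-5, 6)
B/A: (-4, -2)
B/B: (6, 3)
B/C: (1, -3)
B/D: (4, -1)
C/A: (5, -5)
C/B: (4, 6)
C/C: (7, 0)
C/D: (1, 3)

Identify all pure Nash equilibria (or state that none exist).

(B, B)

Check mutual best responses: a cell is a NE iff neither player can gain by unilaterally deviating.
Country 1's best responses — vs A: A (payoff 8); vs B: B (payoff 6); vs C: C (payoff 7); vs D: B (payoff 4).
Country 2's best responses — vs A: D (payoff 6); vs B: B (payoff 3); vs C: B (payoff 6).
The only mutual best response is (B, B); neither player gains by switching there.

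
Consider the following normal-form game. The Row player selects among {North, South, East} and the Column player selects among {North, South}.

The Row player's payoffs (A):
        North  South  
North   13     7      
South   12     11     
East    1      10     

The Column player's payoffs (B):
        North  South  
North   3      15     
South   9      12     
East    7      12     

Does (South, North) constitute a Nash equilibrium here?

Holding the Column player at North: the Row player gets 12 from South but could get 13 by switching to North. The Row player has a profitable deviation.

No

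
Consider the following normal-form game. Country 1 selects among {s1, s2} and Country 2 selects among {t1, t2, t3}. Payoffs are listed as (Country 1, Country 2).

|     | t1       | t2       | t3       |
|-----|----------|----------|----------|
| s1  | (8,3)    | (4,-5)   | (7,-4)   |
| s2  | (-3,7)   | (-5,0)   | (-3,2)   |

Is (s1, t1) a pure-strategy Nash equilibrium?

Yes

Holding Country 2 at t1: Country 1 gets 8 from s1, versus -3 from s2. No profitable deviation for Country 1.
Holding Country 1 at s1: Country 2 gets 3 from t1, versus -5 from t2, -4 from t3. No profitable deviation for Country 2 either.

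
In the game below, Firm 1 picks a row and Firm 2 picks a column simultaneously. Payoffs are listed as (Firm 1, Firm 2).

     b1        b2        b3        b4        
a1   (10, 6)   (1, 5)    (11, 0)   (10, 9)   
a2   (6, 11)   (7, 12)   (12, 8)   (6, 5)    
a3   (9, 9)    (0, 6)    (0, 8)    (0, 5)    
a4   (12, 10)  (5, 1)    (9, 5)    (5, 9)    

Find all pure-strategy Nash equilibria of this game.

A profile is a Nash equilibrium when each player is best-responding to the other.
Firm 1's best responses — vs b1: a4 (payoff 12); vs b2: a2 (payoff 7); vs b3: a2 (payoff 12); vs b4: a1 (payoff 10).
Firm 2's best responses — vs a1: b4 (payoff 9); vs a2: b2 (payoff 12); vs a3: b1 (payoff 9); vs a4: b1 (payoff 10).
Mutual best responses occur at (a1, b4), (a2, b2), and (a4, b1); at each, neither player gains by switching.

(a1, b4), (a2, b2), and (a4, b1)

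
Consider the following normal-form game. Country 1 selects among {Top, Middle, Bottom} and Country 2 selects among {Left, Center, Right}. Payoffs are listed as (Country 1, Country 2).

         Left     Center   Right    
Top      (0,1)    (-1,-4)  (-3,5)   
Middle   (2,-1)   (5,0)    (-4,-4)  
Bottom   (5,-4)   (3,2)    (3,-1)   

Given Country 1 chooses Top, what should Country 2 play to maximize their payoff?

With Country 1 fixed at Top, Country 2's payoffs are: Left → 1, Center → -4, Right → 5.
The maximum is 5, achieved by Right.

Right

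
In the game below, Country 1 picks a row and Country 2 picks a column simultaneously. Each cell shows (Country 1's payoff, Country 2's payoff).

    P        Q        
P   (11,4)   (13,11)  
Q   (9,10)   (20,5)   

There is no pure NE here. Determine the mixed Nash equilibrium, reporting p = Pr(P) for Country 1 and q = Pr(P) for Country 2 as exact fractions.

In a mixed NE each player is indifferent between their pure strategies, so the opponent's mix sets the indifference.
Country 2 indifferent between P and Q: p·4 + (1−p)·10 = p·11 + (1−p)·5 ⟹ 10 + (-6)p = 5 + 6p ⟹ p = 5/12.
Country 1 indifferent between P and Q: q·11 + (1−q)·13 = q·9 + (1−q)·20 ⟹ 13 + (-2)q = 20 + (-11)q ⟹ q = 7/9.

p = 5/12, q = 7/9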